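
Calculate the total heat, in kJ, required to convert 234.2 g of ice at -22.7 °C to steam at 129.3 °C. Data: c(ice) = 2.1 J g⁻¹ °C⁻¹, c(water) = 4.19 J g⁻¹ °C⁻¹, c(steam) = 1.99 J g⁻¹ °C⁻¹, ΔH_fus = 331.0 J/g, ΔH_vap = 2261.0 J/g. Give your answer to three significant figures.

q1 (heat ice -22.7→0.0 °C): 234.2 × 2.1 × 22.7 = 11164 J
q2 (melt at 0 °C): 234.2 × 331.0 = 77520 J
q3 (heat water 0.0→100.0 °C): 234.2 × 4.19 × 100.0 = 98130 J
q4 (vaporize at 100 °C): 234.2 × 2261.0 = 529526 J
q5 (heat steam 100.0→129.3 °C): 234.2 × 1.99 × 29.3 = 13655 J
Total: 11164 + 77520 + 98130 + 529526 + 13655 = 729995 J = 730 kJ

q = 730 kJ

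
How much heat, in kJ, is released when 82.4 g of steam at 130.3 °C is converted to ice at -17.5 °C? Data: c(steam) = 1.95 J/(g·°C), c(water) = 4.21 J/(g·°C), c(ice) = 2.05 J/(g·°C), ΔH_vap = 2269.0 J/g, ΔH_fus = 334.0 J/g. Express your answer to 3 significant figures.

q1 (cool steam 130.3→100 °C): 82.4 × 1.95 × 30.3 = 4869 J
q2 (condense at 100 °C): 82.4 × 2269.0 = 186966 J
q3 (cool water 100→0 °C): 82.4 × 4.21 × 100.0 = 34690 J
q4 (freeze at 0 °C): 82.4 × 334.0 = 27522 J
q5 (cool ice 0→-17.5 °C): 82.4 × 2.05 × 17.5 = 2956 J
Total: 4869 + 186966 + 34690 + 27522 + 2956 = 257003 J = 257 kJ

q = 257 kJ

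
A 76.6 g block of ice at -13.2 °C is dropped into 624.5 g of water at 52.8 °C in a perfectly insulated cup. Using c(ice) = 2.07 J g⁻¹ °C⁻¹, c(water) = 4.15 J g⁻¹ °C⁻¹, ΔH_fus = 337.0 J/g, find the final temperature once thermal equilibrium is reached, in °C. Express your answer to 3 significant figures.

Heat to bring ice to 0 °C and melt it: q₁ = 76.6×2.07×13.2 + 76.6×337.0 = 27907 J
Heat the water can supply cooling to 0 °C: 624.5×4.15×52.8 = 136840 J > q₁, so all ice melts.
Energy balance: 624.5×4.15×(52.8 − T) = 27907 + 76.6×4.15×(T − 0)
2591.675(52.8 − T) = 27907 + 317.89 T
136840 − 27907 = 2909.565 T
T = 108933 / 2909.565 = 37.44 °C

T_f = 37.4 °C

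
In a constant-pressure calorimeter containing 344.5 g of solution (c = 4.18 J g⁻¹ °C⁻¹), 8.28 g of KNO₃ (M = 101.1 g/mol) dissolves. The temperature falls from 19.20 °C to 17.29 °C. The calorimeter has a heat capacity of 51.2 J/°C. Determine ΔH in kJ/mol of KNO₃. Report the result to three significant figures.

ΔH = 34.8 kJ/mol

|ΔT| = |17.29 − 19.20| = 1.91 °C
|q_surr| = (344.5 × 4.18 + 51.2) × 1.91 = 1491.21 × 1.91 = 2848 J
n(KNO₃) = 8.28 / 101.1 = 0.08190 mol
Temperature fell, so q_rxn = +|q_surr| = 2.848 kJ
ΔH = q_rxn / n = 34.77 kJ/mol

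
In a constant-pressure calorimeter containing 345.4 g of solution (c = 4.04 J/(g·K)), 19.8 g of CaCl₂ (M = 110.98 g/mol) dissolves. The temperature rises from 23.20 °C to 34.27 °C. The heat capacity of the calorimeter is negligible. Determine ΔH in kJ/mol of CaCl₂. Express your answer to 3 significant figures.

|ΔT| = |34.27 − 23.20| = 11.07 °C
|q_surr| = (345.4 × 4.04) × 11.07 = 1395.416 × 11.07 = 15450 J
n(CaCl₂) = 19.8 / 110.98 = 0.1784 mol
Temperature rose, so q_rxn = −|q_surr| = -15.45 kJ
ΔH = q_rxn / n = -86.60 kJ/mol

ΔH = -86.6 kJ/mol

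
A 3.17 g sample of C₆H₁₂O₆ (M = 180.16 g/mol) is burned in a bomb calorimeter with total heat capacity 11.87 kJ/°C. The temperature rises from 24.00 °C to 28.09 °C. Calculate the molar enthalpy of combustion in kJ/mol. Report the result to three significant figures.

ΔH = -2760 kJ/mol

ΔT = 28.09 − 24.00 = 4.09 °C
q_cal = C_cal × ΔT = 11.87 × 4.09 = 48.5483 kJ
n = 3.17 / 180.16 = 0.01760 mol
q_rxn = −q_cal = -48.5483 kJ
ΔH = -48.5483 / 0.01760 = -2758 kJ/mol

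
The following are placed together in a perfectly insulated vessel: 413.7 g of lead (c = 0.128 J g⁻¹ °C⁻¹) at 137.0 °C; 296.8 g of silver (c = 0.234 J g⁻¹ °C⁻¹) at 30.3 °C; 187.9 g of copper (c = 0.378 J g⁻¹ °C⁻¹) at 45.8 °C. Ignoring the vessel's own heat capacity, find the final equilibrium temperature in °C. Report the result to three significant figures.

T_f = 65.2 °C

Σ mᵢcᵢ(T − Tᵢ) = 0  ⇒  T = Σ mᵢcᵢTᵢ / Σ mᵢcᵢ
Σ mᵢcᵢ = 413.7×0.128 + 296.8×0.234 + 187.9×0.378 = 193.4310
Σ mᵢcᵢTᵢ = 52.9536×137.0 + 69.4512×30.3 + 71.0262×45.8 = 12612
T = 12612 / 193.4310 = 65.20 °C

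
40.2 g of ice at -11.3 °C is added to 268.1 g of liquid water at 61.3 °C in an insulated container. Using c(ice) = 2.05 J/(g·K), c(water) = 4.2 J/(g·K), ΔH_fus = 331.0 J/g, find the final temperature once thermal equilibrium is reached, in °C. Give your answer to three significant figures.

Heat to bring ice to 0 °C and melt it: q₁ = 40.2×2.05×11.3 + 40.2×331.0 = 14237 J
Heat the water can supply cooling to 0 °C: 268.1×4.2×61.3 = 69025.0 J > q₁, so all ice melts.
Energy balance: 268.1×4.2×(61.3 − T) = 14237 + 40.2×4.2×(T − 0)
1126.02(61.3 − T) = 14237 + 168.84 T
69025.0 − 14237 = 1294.86 T
T = 54788.0 / 1294.86 = 42.31 °C

T_f = 42.3 °C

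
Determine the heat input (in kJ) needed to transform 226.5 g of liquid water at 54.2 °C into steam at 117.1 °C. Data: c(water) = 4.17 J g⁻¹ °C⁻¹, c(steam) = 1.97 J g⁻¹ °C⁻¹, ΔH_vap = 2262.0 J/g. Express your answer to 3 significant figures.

q = 563 kJ

q1 (heat water 54.2→100.0 °C): 226.5 × 4.17 × 45.8 = 43258 J
q2 (vaporize at 100 °C): 226.5 × 2262.0 = 512343 J
q3 (heat steam 100.0→117.1 °C): 226.5 × 1.97 × 17.1 = 7630 J
Total: 43258 + 512343 + 7630 = 563231 J = 563 kJ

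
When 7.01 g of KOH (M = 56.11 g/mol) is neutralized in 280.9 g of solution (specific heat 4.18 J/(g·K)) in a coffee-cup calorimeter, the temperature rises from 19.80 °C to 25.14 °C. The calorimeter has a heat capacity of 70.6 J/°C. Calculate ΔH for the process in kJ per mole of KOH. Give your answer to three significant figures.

ΔH = -53.2 kJ/mol

|ΔT| = |25.14 − 19.80| = 5.34 °C
|q_surr| = (280.9 × 4.18 + 70.6) × 5.34 = 1244.762 × 5.34 = 6647 J
n(KOH) = 7.01 / 56.11 = 0.1249 mol
Temperature rose, so q_rxn = −|q_surr| = -6.647 kJ
ΔH = q_rxn / n = -53.22 kJ/mol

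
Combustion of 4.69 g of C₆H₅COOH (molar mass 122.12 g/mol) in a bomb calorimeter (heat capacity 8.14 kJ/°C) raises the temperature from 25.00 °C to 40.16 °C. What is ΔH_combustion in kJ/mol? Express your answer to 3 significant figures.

ΔH = -3210 kJ/mol

ΔT = 40.16 − 25.00 = 15.16 °C
q_cal = C_cal × ΔT = 8.14 × 15.16 = 123.4024 kJ
n = 4.69 / 122.12 = 0.03840 mol
q_rxn = −q_cal = -123.4024 kJ
ΔH = -123.4024 / 0.03840 = -3214 kJ/mol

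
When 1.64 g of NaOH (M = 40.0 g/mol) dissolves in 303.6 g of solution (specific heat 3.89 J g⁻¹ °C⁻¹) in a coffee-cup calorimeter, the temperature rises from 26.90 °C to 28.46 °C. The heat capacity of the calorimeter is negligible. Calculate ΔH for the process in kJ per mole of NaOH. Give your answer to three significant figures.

|ΔT| = |28.46 − 26.90| = 1.56 °C
|q_surr| = (303.6 × 3.89) × 1.56 = 1181.004 × 1.56 = 1842 J
n(NaOH) = 1.64 / 40.0 = 0.04100 mol
Temperature rose, so q_rxn = −|q_surr| = -1.842 kJ
ΔH = q_rxn / n = -44.93 kJ/mol

ΔH = -44.9 kJ/mol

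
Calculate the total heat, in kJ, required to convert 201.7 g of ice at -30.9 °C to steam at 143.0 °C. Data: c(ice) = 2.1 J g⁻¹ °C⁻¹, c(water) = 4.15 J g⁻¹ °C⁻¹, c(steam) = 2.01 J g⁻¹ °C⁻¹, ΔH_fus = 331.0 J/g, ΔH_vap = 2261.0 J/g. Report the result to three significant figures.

q1 (heat ice -30.9→0.0 °C): 201.7 × 2.1 × 30.9 = 13088 J
q2 (melt at 0 °C): 201.7 × 331.0 = 66763 J
q3 (heat water 0.0→100.0 °C): 201.7 × 4.15 × 100.0 = 83706 J
q4 (vaporize at 100 °C): 201.7 × 2261.0 = 456044 J
q5 (heat steam 100.0→143.0 °C): 201.7 × 2.01 × 43.0 = 17433 J
Total: 13088 + 66763 + 83706 + 456044 + 17433 = 637034 J = 637 kJ

q = 637 kJ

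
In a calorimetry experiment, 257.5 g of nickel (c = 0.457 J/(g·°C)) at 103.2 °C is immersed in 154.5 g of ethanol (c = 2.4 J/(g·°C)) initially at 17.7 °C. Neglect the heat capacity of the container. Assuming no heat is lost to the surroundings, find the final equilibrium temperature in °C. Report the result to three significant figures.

T_f = 38.3 °C

Heat lost by nickel = heat gained by ethanol.
(257.5)(0.457)(103.2 − T) = (154.5)(2.4)(T − 17.7)
117.6775 (103.2 − T) = 370.8 (T − 17.7)
12144 − 117.6775 T = 370.8 T − 6563.2
18707.2 = 488.4775 T
T = 38.30 °C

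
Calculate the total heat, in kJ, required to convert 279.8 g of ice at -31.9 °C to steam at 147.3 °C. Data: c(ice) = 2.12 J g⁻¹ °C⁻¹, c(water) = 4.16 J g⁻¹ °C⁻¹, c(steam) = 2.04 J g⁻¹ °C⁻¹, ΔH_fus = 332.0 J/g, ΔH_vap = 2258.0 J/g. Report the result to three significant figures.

q = 887 kJ

q1 (heat ice -31.9→0.0 °C): 279.8 × 2.12 × 31.9 = 18922 J
q2 (melt at 0 °C): 279.8 × 332.0 = 92894 J
q3 (heat water 0.0→100.0 °C): 279.8 × 4.16 × 100.0 = 116397 J
q4 (vaporize at 100 °C): 279.8 × 2258.0 = 631788 J
q5 (heat steam 100.0→147.3 °C): 279.8 × 2.04 × 47.3 = 26998 J
Total: 18922 + 92894 + 116397 + 631788 + 26998 = 886999 J = 887 kJ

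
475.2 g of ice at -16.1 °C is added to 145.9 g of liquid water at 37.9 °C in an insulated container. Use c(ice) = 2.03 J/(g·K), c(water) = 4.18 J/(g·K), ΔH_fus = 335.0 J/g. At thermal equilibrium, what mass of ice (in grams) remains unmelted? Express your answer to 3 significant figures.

m_ice remaining = 453 g

Heat to warm all ice to 0 °C: 475.2×2.03×16.1 = 15531 J
Heat released by water cooling to 0 °C: 145.9×4.18×37.9 = 23114 J
23114 J < 15531 + 475.2×335.0 = 174723 J, so not all ice melts; final T = 0 °C.
Heat left for melting: 23114 − 15531 = 7583 J
Mass melted = 7583 / 335.0 = 22.64 g
Ice remaining = 475.2 − 22.64 = 452.56 g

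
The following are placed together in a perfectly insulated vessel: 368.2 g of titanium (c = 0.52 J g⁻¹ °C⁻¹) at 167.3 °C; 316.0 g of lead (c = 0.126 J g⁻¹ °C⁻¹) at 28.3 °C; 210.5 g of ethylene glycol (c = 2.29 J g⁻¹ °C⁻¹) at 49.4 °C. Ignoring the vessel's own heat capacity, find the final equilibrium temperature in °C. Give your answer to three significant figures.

Σ mᵢcᵢ(T − Tᵢ) = 0  ⇒  T = Σ mᵢcᵢTᵢ / Σ mᵢcᵢ
Σ mᵢcᵢ = 368.2×0.52 + 316.0×0.126 + 210.5×2.29 = 713.325
Σ mᵢcᵢTᵢ = 191.464×167.3 + 39.816×28.3 + 482.045×49.4 = 56972
T = 56972 / 713.325 = 79.87 °C

T_f = 79.9 °C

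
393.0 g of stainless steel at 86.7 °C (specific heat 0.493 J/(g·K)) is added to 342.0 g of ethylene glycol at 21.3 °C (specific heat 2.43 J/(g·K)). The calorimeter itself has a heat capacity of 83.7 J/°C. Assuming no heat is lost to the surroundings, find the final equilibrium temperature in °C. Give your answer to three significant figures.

Heat lost by stainless steel = heat gained by ethylene glycol + calorimeter.
(393.0)(0.493)(86.7 − T) = [(342.0)(2.43) + 83.7](T − 21.3)
193.749 (86.7 − T) = 914.76 (T − 21.3)
16798 − 193.749 T = 914.76 T − 19484
36282 = 1108.509 T
T = 32.73 °C

T_f = 32.7 °C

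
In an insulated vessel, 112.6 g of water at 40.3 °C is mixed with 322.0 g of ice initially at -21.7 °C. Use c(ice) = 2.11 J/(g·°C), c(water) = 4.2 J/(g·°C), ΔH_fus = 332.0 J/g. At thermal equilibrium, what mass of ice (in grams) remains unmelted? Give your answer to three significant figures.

Heat to warm all ice to 0 °C: 322.0×2.11×21.7 = 14743 J
Heat released by water cooling to 0 °C: 112.6×4.2×40.3 = 19059 J
19059 J < 14743 + 322.0×332.0 = 121647 J, so not all ice melts; final T = 0 °C.
Heat left for melting: 19059 − 14743 = 4316 J
Mass melted = 4316 / 332.0 = 13.00 g
Ice remaining = 322.0 − 13.00 = 309.00 g

m_ice remaining = 309 g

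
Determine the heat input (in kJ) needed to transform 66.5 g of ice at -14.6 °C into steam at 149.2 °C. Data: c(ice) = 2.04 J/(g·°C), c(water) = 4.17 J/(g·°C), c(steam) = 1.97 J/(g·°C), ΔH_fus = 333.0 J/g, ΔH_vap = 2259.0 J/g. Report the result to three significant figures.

q1 (heat ice -14.6→0.0 °C): 66.5 × 2.04 × 14.6 = 1981 J
q2 (melt at 0 °C): 66.5 × 333.0 = 22145 J
q3 (heat water 0.0→100.0 °C): 66.5 × 4.17 × 100.0 = 27731 J
q4 (vaporize at 100 °C): 66.5 × 2259.0 = 150224 J
q5 (heat steam 100.0→149.2 °C): 66.5 × 1.97 × 49.2 = 6445 J
Total: 1981 + 22145 + 27731 + 150224 + 6445 = 208526 J = 209 kJ

q = 209 kJ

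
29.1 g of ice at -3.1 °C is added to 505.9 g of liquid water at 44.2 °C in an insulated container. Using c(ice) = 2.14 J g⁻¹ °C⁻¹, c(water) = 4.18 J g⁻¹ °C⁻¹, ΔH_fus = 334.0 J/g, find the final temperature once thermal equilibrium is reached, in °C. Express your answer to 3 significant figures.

T_f = 37.4 °C

Heat to bring ice to 0 °C and melt it: q₁ = 29.1×2.14×3.1 + 29.1×334.0 = 9912.4 J
Heat the water can supply cooling to 0 °C: 505.9×4.18×44.2 = 93468.1 J > q₁, so all ice melts.
Energy balance: 505.9×4.18×(44.2 − T) = 9912.4 + 29.1×4.18×(T − 0)
2114.662(44.2 − T) = 9912.4 + 121.638 T
93468.1 − 9912.4 = 2236.300 T
T = 83555.7 / 2236.300 = 37.36 °C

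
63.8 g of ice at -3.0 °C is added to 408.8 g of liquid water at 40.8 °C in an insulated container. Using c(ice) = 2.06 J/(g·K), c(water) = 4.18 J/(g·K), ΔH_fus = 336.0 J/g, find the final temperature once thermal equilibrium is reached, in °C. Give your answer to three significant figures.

Heat to bring ice to 0 °C and melt it: q₁ = 63.8×2.06×3.0 + 63.8×336.0 = 21831 J
Heat the water can supply cooling to 0 °C: 408.8×4.18×40.8 = 69718.4 J > q₁, so all ice melts.
Energy balance: 408.8×4.18×(40.8 − T) = 21831 + 63.8×4.18×(T − 0)
1708.784(40.8 − T) = 21831 + 266.684 T
69718.4 − 21831 = 1975.468 T
T = 47887.4 / 1975.468 = 24.24 °C

T_f = 24.2 °C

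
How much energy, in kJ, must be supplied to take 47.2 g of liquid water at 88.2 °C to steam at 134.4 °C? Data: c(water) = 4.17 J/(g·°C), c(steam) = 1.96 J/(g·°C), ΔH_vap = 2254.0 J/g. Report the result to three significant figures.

q = 112 kJ

q1 (heat water 88.2→100.0 °C): 47.2 × 4.17 × 11.8 = 2323 J
q2 (vaporize at 100 °C): 47.2 × 2254.0 = 106389 J
q3 (heat steam 100.0→134.4 °C): 47.2 × 1.96 × 34.4 = 3182 J
Total: 2323 + 106389 + 3182 = 111894 J = 112 kJ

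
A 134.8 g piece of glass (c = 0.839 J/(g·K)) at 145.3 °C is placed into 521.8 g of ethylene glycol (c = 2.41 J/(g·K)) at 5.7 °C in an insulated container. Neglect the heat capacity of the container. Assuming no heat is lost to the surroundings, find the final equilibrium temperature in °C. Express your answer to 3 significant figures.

T_f = 17.2 °C

Heat lost by glass = heat gained by ethylene glycol.
(134.8)(0.839)(145.3 − T) = (521.8)(2.41)(T − 5.7)
113.0972 (145.3 − T) = 1257.538 (T − 5.7)
16433 − 113.0972 T = 1257.538 T − 7168.0
23601.0 = 1370.6352 T
T = 17.22 °C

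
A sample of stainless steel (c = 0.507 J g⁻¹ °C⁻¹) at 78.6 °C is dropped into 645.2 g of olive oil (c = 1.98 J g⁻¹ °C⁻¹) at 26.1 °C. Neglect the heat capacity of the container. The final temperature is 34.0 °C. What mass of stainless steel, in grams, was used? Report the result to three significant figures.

m = 446 g

q_gained = (645.2 × 1.98) × (34.0 − 26.1) = 10090 J
q_lost = m × 0.507 × (78.6 − 34.0) = 22.6122 m
m = 10090 / 22.6122 = 446 g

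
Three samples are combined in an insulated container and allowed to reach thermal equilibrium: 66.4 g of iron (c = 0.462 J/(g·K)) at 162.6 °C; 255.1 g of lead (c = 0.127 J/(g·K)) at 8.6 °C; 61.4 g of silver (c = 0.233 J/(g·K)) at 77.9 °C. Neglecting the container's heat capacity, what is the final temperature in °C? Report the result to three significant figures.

T_f = 82.5 °C

Σ mᵢcᵢ(T − Tᵢ) = 0  ⇒  T = Σ mᵢcᵢTᵢ / Σ mᵢcᵢ
Σ mᵢcᵢ = 66.4×0.462 + 255.1×0.127 + 61.4×0.233 = 77.3807
Σ mᵢcᵢTᵢ = 30.6768×162.6 + 32.3977×8.6 + 14.3062×77.9 = 6381.1
T = 6381.1 / 77.3807 = 82.46 °C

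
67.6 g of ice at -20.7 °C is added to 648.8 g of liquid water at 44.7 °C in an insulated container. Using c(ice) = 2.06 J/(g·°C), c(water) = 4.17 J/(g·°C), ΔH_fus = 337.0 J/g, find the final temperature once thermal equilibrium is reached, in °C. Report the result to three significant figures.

Heat to bring ice to 0 °C and melt it: q₁ = 67.6×2.06×20.7 + 67.6×337.0 = 25664 J
Heat the water can supply cooling to 0 °C: 648.8×4.17×44.7 = 120936 J > q₁, so all ice melts.
Energy balance: 648.8×4.17×(44.7 − T) = 25664 + 67.6×4.17×(T − 0)
2705.496(44.7 − T) = 25664 + 281.892 T
120936 − 25664 = 2987.388 T
T = 95272 / 2987.388 = 31.89 °C

T_f = 31.9 °C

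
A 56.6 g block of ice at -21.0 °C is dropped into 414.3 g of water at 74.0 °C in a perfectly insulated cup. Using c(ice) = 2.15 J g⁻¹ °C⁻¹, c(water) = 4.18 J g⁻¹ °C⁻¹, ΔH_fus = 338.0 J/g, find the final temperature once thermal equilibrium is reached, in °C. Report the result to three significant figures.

T_f = 54.1 °C

Heat to bring ice to 0 °C and melt it: q₁ = 56.6×2.15×21.0 + 56.6×338.0 = 21686 J
Heat the water can supply cooling to 0 °C: 414.3×4.18×74.0 = 128151 J > q₁, so all ice melts.
Energy balance: 414.3×4.18×(74.0 − T) = 21686 + 56.6×4.18×(T − 0)
1731.774(74.0 − T) = 21686 + 236.588 T
128151 − 21686 = 1968.362 T
T = 106465 / 1968.362 = 54.09 °C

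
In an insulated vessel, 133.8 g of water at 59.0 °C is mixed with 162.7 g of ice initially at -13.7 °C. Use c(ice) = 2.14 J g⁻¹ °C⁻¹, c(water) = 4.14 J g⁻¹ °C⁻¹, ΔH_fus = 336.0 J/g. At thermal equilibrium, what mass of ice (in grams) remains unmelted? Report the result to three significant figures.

Heat to warm all ice to 0 °C: 162.7×2.14×13.7 = 4770.0 J
Heat released by water cooling to 0 °C: 133.8×4.14×59.0 = 32682 J
32682 J < 4770.0 + 162.7×336.0 = 59437.2 J, so not all ice melts; final T = 0 °C.
Heat left for melting: 32682 − 4770.0 = 27912.0 J
Mass melted = 27912.0 / 336.0 = 83.07 g
Ice remaining = 162.7 − 83.07 = 79.63 g

m_ice remaining = 79.6 g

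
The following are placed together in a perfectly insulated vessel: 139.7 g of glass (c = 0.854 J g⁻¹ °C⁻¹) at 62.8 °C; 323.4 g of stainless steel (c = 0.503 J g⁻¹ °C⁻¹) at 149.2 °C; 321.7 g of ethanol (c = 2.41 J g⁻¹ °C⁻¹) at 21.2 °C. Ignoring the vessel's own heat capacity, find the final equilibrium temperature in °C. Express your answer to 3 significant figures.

T_f = 45.6 °C

Σ mᵢcᵢ(T − Tᵢ) = 0  ⇒  T = Σ mᵢcᵢTᵢ / Σ mᵢcᵢ
Σ mᵢcᵢ = 139.7×0.854 + 323.4×0.503 + 321.7×2.41 = 1057.2710
Σ mᵢcᵢTᵢ = 119.3038×62.8 + 162.6702×149.2 + 775.297×21.2 = 48199
T = 48199 / 1057.2710 = 45.59 °C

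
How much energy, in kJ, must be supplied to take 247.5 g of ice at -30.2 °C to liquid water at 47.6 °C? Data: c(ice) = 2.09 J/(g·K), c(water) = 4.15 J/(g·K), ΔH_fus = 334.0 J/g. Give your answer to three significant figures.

q1 (heat ice -30.2→0.0 °C): 247.5 × 2.09 × 30.2 = 15622 J
q2 (melt at 0 °C): 247.5 × 334.0 = 82665 J
q3 (heat water 0.0→47.6 °C): 247.5 × 4.15 × 47.6 = 48891 J
Total: 15622 + 82665 + 48891 = 147178 J = 147 kJ

q = 147 kJ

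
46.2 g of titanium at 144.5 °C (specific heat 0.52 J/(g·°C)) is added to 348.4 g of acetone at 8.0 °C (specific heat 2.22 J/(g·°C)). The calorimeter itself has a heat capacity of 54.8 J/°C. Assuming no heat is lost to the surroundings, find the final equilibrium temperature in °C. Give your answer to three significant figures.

Heat lost by titanium = heat gained by acetone + calorimeter.
(46.2)(0.52)(144.5 − T) = [(348.4)(2.22) + 54.8](T − 8.0)
24.024 (144.5 − T) = 828.248 (T − 8.0)
3471.5 − 24.024 T = 828.248 T − 6626.0
10097.5 = 852.272 T
T = 11.848 °C

T_f = 11.8 °C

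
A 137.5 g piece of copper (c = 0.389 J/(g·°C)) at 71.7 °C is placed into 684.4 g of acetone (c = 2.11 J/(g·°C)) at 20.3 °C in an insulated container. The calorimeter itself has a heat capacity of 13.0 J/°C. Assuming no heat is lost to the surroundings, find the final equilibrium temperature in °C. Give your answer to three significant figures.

T_f = 22.1 °C

Heat lost by copper = heat gained by acetone + calorimeter.
(137.5)(0.389)(71.7 − T) = [(684.4)(2.11) + 13.0](T − 20.3)
53.4875 (71.7 − T) = 1457.084 (T − 20.3)
3835.1 − 53.4875 T = 1457.084 T − 29579
33414.1 = 1510.5715 T
T = 22.12 °C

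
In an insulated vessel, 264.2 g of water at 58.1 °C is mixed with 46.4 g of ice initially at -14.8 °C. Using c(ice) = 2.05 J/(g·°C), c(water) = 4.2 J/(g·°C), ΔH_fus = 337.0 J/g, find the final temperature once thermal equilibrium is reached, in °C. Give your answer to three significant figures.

Heat to bring ice to 0 °C and melt it: q₁ = 46.4×2.05×14.8 + 46.4×337.0 = 17045 J
Heat the water can supply cooling to 0 °C: 264.2×4.2×58.1 = 64470.1 J > q₁, so all ice melts.
Energy balance: 264.2×4.2×(58.1 − T) = 17045 + 46.4×4.2×(T − 0)
1109.64(58.1 − T) = 17045 + 194.88 T
64470.1 − 17045 = 1304.52 T
T = 47425.1 / 1304.52 = 36.35 °C

T_f = 36.4 °C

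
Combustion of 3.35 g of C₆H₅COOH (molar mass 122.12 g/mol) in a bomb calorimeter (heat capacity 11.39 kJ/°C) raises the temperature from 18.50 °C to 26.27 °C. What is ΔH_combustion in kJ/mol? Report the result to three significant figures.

ΔT = 26.27 − 18.50 = 7.77 °C
q_cal = C_cal × ΔT = 11.39 × 7.77 = 88.5003 kJ
n = 3.35 / 122.12 = 0.02743 mol
q_rxn = −q_cal = -88.5003 kJ
ΔH = -88.5003 / 0.02743 = -3226 kJ/mol

ΔH = -3230 kJ/mol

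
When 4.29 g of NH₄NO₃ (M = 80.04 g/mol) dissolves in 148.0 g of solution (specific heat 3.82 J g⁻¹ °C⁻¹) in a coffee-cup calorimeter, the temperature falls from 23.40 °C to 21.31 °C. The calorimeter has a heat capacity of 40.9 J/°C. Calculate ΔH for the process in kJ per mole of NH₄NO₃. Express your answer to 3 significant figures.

|ΔT| = |21.31 − 23.40| = 2.09 °C
|q_surr| = (148.0 × 3.82 + 40.9) × 2.09 = 606.26 × 2.09 = 1267 J
n(NH₄NO₃) = 4.29 / 80.04 = 0.05360 mol
Temperature fell, so q_rxn = +|q_surr| = 1.267 kJ
ΔH = q_rxn / n = 23.64 kJ/mol

ΔH = 23.6 kJ/mol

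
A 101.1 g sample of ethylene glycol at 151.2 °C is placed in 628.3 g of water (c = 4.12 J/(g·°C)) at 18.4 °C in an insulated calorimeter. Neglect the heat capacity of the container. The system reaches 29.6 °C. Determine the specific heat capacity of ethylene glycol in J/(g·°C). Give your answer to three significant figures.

q_gained = (628.3 × 4.12) × (29.6 − 18.4) = 28990 J
q_lost = 101.1 × c × (151.2 − 29.6) = 12293.76 c
Set equal: c = 28990 / 12293.76 = 2.36 J/(g·°C)

c = 2.36 J/(g·°C)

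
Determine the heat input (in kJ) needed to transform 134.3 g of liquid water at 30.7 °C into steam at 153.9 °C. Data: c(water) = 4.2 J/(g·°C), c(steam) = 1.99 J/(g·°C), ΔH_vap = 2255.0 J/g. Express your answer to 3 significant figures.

q1 (heat water 30.7→100.0 °C): 134.3 × 4.2 × 69.3 = 39089 J
q2 (vaporize at 100 °C): 134.3 × 2255.0 = 302847 J
q3 (heat steam 100.0→153.9 °C): 134.3 × 1.99 × 53.9 = 14405 J
Total: 39089 + 302847 + 14405 = 356341 J = 356 kJ

q = 356 kJ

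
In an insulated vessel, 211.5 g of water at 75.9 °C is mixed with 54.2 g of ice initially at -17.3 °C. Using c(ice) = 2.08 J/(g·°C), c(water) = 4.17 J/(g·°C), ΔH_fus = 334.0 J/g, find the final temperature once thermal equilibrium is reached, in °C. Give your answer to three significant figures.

T_f = 42.3 °C

Heat to bring ice to 0 °C and melt it: q₁ = 54.2×2.08×17.3 + 54.2×334.0 = 20053 J
Heat the water can supply cooling to 0 °C: 211.5×4.17×75.9 = 66940.4 J > q₁, so all ice melts.
Energy balance: 211.5×4.17×(75.9 − T) = 20053 + 54.2×4.17×(T − 0)
881.955(75.9 − T) = 20053 + 226.014 T
66940.4 − 20053 = 1107.969 T
T = 46887.4 / 1107.969 = 42.32 °C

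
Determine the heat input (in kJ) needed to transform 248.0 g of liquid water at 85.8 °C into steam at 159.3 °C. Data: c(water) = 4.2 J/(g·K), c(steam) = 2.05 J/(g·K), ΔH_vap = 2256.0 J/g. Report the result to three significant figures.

q1 (heat water 85.8→100.0 °C): 248.0 × 4.2 × 14.2 = 14791 J
q2 (vaporize at 100 °C): 248.0 × 2256.0 = 559488 J
q3 (heat steam 100.0→159.3 °C): 248.0 × 2.05 × 59.3 = 30148 J
Total: 14791 + 559488 + 30148 = 604427 J = 604 kJ

q = 604 kJ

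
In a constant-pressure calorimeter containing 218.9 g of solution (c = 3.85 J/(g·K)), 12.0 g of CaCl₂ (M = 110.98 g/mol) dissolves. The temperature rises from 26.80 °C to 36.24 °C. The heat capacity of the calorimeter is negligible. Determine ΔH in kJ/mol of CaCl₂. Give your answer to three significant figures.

|ΔT| = |36.24 − 26.80| = 9.44 °C
|q_surr| = (218.9 × 3.85) × 9.44 = 842.765 × 9.44 = 7956 J
n(CaCl₂) = 12.0 / 110.98 = 0.1081 mol
Temperature rose, so q_rxn = −|q_surr| = -7.956 kJ
ΔH = q_rxn / n = -73.60 kJ/mol

ΔH = -73.6 kJ/mol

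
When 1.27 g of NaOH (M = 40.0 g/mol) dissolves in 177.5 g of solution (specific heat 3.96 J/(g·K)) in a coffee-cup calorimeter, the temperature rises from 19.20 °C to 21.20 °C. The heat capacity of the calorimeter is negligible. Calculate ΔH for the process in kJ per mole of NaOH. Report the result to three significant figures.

|ΔT| = |21.20 − 19.20| = 2.00 °C
|q_surr| = (177.5 × 3.96) × 2.00 = 702.9 × 2.00 = 1406 J
n(NaOH) = 1.27 / 40.0 = 0.03175 mol
Temperature rose, so q_rxn = −|q_surr| = -1.406 kJ
ΔH = q_rxn / n = -44.28 kJ/mol

ΔH = -44.3 kJ/mol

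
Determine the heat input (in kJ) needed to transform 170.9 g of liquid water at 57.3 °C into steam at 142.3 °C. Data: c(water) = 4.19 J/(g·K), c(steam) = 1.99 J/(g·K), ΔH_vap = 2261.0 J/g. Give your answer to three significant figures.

q1 (heat water 57.3→100.0 °C): 170.9 × 4.19 × 42.7 = 30576 J
q2 (vaporize at 100 °C): 170.9 × 2261.0 = 386405 J
q3 (heat steam 100.0→142.3 °C): 170.9 × 1.99 × 42.3 = 14386 J
Total: 30576 + 386405 + 14386 = 431367 J = 431 kJ

q = 431 kJ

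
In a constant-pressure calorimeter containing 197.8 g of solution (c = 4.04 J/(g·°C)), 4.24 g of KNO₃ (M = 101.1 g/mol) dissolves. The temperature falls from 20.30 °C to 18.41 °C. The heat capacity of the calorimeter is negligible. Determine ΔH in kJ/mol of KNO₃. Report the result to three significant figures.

|ΔT| = |18.41 − 20.30| = 1.89 °C
|q_surr| = (197.8 × 4.04) × 1.89 = 799.112 × 1.89 = 1510 J
n(KNO₃) = 4.24 / 101.1 = 0.04194 mol
Temperature fell, so q_rxn = +|q_surr| = 1.510 kJ
ΔH = q_rxn / n = 36.00 kJ/mol

ΔH = 36.0 kJ/mol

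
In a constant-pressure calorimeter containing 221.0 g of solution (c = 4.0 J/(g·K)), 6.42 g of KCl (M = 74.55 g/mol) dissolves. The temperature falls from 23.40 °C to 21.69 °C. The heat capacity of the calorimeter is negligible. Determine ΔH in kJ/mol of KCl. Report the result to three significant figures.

|ΔT| = |21.69 − 23.40| = 1.71 °C
|q_surr| = (221.0 × 4.0) × 1.71 = 884 × 1.71 = 1512 J
n(KCl) = 6.42 / 74.55 = 0.08612 mol
Temperature fell, so q_rxn = +|q_surr| = 1.512 kJ
ΔH = q_rxn / n = 17.56 kJ/mol

ΔH = 17.6 kJ/mol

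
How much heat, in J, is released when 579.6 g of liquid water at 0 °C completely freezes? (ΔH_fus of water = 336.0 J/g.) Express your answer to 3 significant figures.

q = 195000 J

q = m × ΔH_fus = 579.6 × 336.0 = 194700 J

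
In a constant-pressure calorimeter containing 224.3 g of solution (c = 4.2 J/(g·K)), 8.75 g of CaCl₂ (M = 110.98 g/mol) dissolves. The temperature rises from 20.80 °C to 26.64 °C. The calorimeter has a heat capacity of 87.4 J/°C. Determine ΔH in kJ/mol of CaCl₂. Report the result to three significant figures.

|ΔT| = |26.64 − 20.80| = 5.84 °C
|q_surr| = (224.3 × 4.2 + 87.4) × 5.84 = 1029.46 × 5.84 = 6012 J
n(CaCl₂) = 8.75 / 110.98 = 0.07884 mol
Temperature rose, so q_rxn = −|q_surr| = -6.012 kJ
ΔH = q_rxn / n = -76.26 kJ/mol

ΔH = -76.3 kJ/mol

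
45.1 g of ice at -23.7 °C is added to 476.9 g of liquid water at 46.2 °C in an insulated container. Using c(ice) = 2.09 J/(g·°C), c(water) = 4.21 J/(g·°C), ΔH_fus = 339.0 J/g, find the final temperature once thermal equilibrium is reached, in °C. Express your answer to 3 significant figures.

Heat to bring ice to 0 °C and melt it: q₁ = 45.1×2.09×23.7 + 45.1×339.0 = 17523 J
Heat the water can supply cooling to 0 °C: 476.9×4.21×46.2 = 92758.0 J > q₁, so all ice melts.
Energy balance: 476.9×4.21×(46.2 − T) = 17523 + 45.1×4.21×(T − 0)
2007.749(46.2 − T) = 17523 + 189.871 T
92758.0 − 17523 = 2197.620 T
T = 75235.0 / 2197.620 = 34.23 °C

T_f = 34.2 °C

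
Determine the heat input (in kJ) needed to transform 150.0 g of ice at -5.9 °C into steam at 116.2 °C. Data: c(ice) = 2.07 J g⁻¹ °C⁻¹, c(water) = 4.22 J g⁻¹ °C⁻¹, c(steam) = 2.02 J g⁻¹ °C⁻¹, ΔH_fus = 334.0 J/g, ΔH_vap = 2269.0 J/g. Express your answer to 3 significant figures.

q1 (heat ice -5.9→0.0 °C): 150.0 × 2.07 × 5.9 = 1832 J
q2 (melt at 0 °C): 150.0 × 334.0 = 50100 J
q3 (heat water 0.0→100.0 °C): 150.0 × 4.22 × 100.0 = 63300 J
q4 (vaporize at 100 °C): 150.0 × 2269.0 = 340350 J
q5 (heat steam 100.0→116.2 °C): 150.0 × 2.02 × 16.2 = 4909 J
Total: 1832 + 50100 + 63300 + 340350 + 4909 = 460491 J = 460 kJ

q = 460 kJ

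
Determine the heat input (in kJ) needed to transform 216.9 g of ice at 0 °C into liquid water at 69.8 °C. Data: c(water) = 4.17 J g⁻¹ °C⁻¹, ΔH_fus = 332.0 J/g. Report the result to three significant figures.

q1 (melt at 0 °C): 216.9 × 332.0 = 72011 J
q2 (heat water 0.0→69.8 °C): 216.9 × 4.17 × 69.8 = 63132 J
Total: 72011 + 63132 = 135143 J = 135 kJ

q = 135 kJ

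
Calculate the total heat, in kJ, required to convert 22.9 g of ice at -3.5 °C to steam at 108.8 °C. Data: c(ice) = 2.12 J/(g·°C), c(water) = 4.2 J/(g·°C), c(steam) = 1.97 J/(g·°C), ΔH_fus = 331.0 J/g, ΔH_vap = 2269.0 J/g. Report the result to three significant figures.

q1 (heat ice -3.5→0.0 °C): 22.9 × 2.12 × 3.5 = 170 J
q2 (melt at 0 °C): 22.9 × 331.0 = 7580 J
q3 (heat water 0.0→100.0 °C): 22.9 × 4.2 × 100.0 = 9618 J
q4 (vaporize at 100 °C): 22.9 × 2269.0 = 51960 J
q5 (heat steam 100.0→108.8 °C): 22.9 × 1.97 × 8.8 = 397 J
Total: 170 + 7580 + 9618 + 51960 + 397 = 69725 J = 69.7 kJ

q = 69.7 kJ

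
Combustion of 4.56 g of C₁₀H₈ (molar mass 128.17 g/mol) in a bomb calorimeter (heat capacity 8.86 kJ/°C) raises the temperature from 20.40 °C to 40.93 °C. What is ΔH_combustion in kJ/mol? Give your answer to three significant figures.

ΔT = 40.93 − 20.40 = 20.53 °C
q_cal = C_cal × ΔT = 8.86 × 20.53 = 181.8958 kJ
n = 4.56 / 128.17 = 0.03558 mol
q_rxn = −q_cal = -181.8958 kJ
ΔH = -181.8958 / 0.03558 = -5112 kJ/mol

ΔH = -5110 kJ/mol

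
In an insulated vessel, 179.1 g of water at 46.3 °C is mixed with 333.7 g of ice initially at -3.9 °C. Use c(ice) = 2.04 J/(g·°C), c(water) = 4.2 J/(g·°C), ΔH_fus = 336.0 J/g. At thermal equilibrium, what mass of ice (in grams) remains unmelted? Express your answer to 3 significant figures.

m_ice remaining = 238 g

Heat to warm all ice to 0 °C: 333.7×2.04×3.9 = 2654.9 J
Heat released by water cooling to 0 °C: 179.1×4.2×46.3 = 34828 J
34828 J < 2654.9 + 333.7×336.0 = 114778.1 J, so not all ice melts; final T = 0 °C.
Heat left for melting: 34828 − 2654.9 = 32173.1 J
Mass melted = 32173.1 / 336.0 = 95.75 g
Ice remaining = 333.7 − 95.75 = 237.95 g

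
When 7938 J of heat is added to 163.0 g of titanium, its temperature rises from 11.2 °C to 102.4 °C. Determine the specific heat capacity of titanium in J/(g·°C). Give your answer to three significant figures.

c = 0.534 J/(g·°C)

c = q / (m ΔT) = 7938 / (163.0 × 91.2)
c = 7938 / 14865.6 = 0.534 J/(g·°C)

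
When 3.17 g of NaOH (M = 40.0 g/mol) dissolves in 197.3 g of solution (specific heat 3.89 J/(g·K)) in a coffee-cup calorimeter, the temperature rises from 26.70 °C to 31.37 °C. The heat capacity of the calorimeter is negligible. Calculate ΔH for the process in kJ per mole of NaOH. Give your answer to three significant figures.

ΔH = -45.2 kJ/mol

|ΔT| = |31.37 − 26.70| = 4.67 °C
|q_surr| = (197.3 × 3.89) × 4.67 = 767.497 × 4.67 = 3584 J
n(NaOH) = 3.17 / 40.0 = 0.07925 mol
Temperature rose, so q_rxn = −|q_surr| = -3.584 kJ
ΔH = q_rxn / n = -45.22 kJ/mol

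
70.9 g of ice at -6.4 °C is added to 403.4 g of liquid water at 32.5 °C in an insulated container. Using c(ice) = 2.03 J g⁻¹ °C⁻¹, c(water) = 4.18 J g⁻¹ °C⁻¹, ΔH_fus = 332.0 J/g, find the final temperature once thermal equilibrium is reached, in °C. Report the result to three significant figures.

T_f = 15.3 °C

Heat to bring ice to 0 °C and melt it: q₁ = 70.9×2.03×6.4 + 70.9×332.0 = 24460 J
Heat the water can supply cooling to 0 °C: 403.4×4.18×32.5 = 54801.9 J > q₁, so all ice melts.
Energy balance: 403.4×4.18×(32.5 − T) = 24460 + 70.9×4.18×(T − 0)
1686.212(32.5 − T) = 24460 + 296.362 T
54801.9 − 24460 = 1982.574 T
T = 30341.9 / 1982.574 = 15.30 °C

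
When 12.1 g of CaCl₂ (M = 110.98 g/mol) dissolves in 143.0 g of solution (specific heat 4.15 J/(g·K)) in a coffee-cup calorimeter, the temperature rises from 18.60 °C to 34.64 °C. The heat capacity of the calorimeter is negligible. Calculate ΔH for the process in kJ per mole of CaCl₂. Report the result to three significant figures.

ΔH = -87.3 kJ/mol

|ΔT| = |34.64 − 18.60| = 16.04 °C
|q_surr| = (143.0 × 4.15) × 16.04 = 593.45 × 16.04 = 9519 J
n(CaCl₂) = 12.1 / 110.98 = 0.1090 mol
Temperature rose, so q_rxn = −|q_surr| = -9.519 kJ
ΔH = q_rxn / n = -87.33 kJ/mol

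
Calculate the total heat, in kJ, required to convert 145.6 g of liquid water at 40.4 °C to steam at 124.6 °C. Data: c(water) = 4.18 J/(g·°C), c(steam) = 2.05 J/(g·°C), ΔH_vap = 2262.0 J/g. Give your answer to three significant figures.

q1 (heat water 40.4→100.0 °C): 145.6 × 4.18 × 59.6 = 36273 J
q2 (vaporize at 100 °C): 145.6 × 2262.0 = 329347 J
q3 (heat steam 100.0→124.6 °C): 145.6 × 2.05 × 24.6 = 7343 J
Total: 36273 + 329347 + 7343 = 372963 J = 373 kJ

q = 373 kJ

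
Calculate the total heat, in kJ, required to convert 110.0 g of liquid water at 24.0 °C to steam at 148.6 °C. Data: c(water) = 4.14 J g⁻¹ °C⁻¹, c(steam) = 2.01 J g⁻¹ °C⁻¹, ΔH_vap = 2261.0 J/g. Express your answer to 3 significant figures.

q = 294 kJ

q1 (heat water 24.0→100.0 °C): 110.0 × 4.14 × 76.0 = 34610 J
q2 (vaporize at 100 °C): 110.0 × 2261.0 = 248710 J
q3 (heat steam 100.0→148.6 °C): 110.0 × 2.01 × 48.6 = 10745 J
Total: 34610 + 248710 + 10745 = 294065 J = 294 kJ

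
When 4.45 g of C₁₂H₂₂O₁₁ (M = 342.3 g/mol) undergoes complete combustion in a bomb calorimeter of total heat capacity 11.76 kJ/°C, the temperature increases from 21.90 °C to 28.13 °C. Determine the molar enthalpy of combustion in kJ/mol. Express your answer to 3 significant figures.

ΔT = 28.13 − 21.90 = 6.23 °C
q_cal = C_cal × ΔT = 11.76 × 6.23 = 73.2648 kJ
n = 4.45 / 342.3 = 0.01300 mol
q_rxn = −q_cal = -73.2648 kJ
ΔH = -73.2648 / 0.01300 = -5636 kJ/mol

ΔH = -5640 kJ/mol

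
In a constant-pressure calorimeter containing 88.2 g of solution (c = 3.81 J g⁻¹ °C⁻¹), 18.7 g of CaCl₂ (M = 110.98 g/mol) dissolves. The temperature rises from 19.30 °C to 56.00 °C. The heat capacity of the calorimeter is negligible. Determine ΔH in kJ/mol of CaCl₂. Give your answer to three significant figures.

|ΔT| = |56.00 − 19.30| = 36.70 °C
|q_surr| = (88.2 × 3.81) × 36.70 = 336.042 × 36.70 = 12330 J
n(CaCl₂) = 18.7 / 110.98 = 0.1685 mol
Temperature rose, so q_rxn = −|q_surr| = -12.33 kJ
ΔH = q_rxn / n = -73.18 kJ/mol

ΔH = -73.2 kJ/mol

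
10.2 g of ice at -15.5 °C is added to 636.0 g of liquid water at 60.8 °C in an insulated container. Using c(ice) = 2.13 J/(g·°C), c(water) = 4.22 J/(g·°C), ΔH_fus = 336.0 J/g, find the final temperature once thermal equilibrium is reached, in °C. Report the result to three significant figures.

T_f = 58.5 °C

Heat to bring ice to 0 °C and melt it: q₁ = 10.2×2.13×15.5 + 10.2×336.0 = 3764.0 J
Heat the water can supply cooling to 0 °C: 636.0×4.22×60.8 = 163182 J > q₁, so all ice melts.
Energy balance: 636.0×4.22×(60.8 − T) = 3764.0 + 10.2×4.22×(T − 0)
2683.92(60.8 − T) = 3764.0 + 43.044 T
163182 − 3764.0 = 2726.964 T
T = 159418.0 / 2726.964 = 58.46 °C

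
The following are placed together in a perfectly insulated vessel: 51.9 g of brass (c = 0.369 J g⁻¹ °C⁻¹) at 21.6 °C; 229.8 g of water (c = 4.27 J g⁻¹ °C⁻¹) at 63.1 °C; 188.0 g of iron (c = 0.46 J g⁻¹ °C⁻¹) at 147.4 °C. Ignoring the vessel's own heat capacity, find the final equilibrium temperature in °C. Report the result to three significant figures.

T_f = 69.1 °C

Σ mᵢcᵢ(T − Tᵢ) = 0  ⇒  T = Σ mᵢcᵢTᵢ / Σ mᵢcᵢ
Σ mᵢcᵢ = 51.9×0.369 + 229.8×4.27 + 188.0×0.46 = 1086.8771
Σ mᵢcᵢTᵢ = 19.1511×21.6 + 981.246×63.1 + 86.48×147.4 = 75077
T = 75077 / 1086.8771 = 69.08 °C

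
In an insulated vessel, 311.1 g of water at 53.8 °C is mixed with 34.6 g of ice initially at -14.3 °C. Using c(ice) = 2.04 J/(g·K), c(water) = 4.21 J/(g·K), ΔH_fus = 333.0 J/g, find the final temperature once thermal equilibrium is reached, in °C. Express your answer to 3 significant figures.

T_f = 39.8 °C

Heat to bring ice to 0 °C and melt it: q₁ = 34.6×2.04×14.3 + 34.6×333.0 = 12531 J
Heat the water can supply cooling to 0 °C: 311.1×4.21×53.8 = 70463.5 J > q₁, so all ice melts.
Energy balance: 311.1×4.21×(53.8 − T) = 12531 + 34.6×4.21×(T − 0)
1309.731(53.8 − T) = 12531 + 145.666 T
70463.5 − 12531 = 1455.397 T
T = 57932.5 / 1455.397 = 39.81 °C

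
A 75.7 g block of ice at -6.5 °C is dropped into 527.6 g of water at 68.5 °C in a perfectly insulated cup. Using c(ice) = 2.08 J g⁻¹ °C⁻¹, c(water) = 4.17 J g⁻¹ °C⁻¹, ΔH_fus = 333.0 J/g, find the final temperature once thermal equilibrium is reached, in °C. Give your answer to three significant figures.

Heat to bring ice to 0 °C and melt it: q₁ = 75.7×2.08×6.5 + 75.7×333.0 = 26232 J
Heat the water can supply cooling to 0 °C: 527.6×4.17×68.5 = 150706 J > q₁, so all ice melts.
Energy balance: 527.6×4.17×(68.5 − T) = 26232 + 75.7×4.17×(T − 0)
2200.092(68.5 − T) = 26232 + 315.669 T
150706 − 26232 = 2515.761 T
T = 124474 / 2515.761 = 49.48 °C

T_f = 49.5 °C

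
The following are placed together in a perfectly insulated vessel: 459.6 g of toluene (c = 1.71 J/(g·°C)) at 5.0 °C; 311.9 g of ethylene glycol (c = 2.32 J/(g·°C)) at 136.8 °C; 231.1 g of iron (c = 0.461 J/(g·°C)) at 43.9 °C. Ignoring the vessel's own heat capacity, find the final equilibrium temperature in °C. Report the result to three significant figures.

Σ mᵢcᵢ(T − Tᵢ) = 0  ⇒  T = Σ mᵢcᵢTᵢ / Σ mᵢcᵢ
Σ mᵢcᵢ = 459.6×1.71 + 311.9×2.32 + 231.1×0.461 = 1616.0611
Σ mᵢcᵢTᵢ = 785.916×5.0 + 723.608×136.8 + 106.5371×43.9 = 107600
T = 107600 / 1616.0611 = 66.58 °C

T_f = 66.6 °C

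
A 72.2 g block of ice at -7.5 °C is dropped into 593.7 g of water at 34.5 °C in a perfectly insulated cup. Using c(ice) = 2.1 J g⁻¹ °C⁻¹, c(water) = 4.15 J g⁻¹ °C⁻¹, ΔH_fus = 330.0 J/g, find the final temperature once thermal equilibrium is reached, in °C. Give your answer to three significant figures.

Heat to bring ice to 0 °C and melt it: q₁ = 72.2×2.1×7.5 + 72.2×330.0 = 24963 J
Heat the water can supply cooling to 0 °C: 593.7×4.15×34.5 = 85003.0 J > q₁, so all ice melts.
Energy balance: 593.7×4.15×(34.5 − T) = 24963 + 72.2×4.15×(T − 0)
2463.855(34.5 − T) = 24963 + 299.63 T
85003.0 − 24963 = 2763.485 T
T = 60040.0 / 2763.485 = 21.73 °C

T_f = 21.7 °C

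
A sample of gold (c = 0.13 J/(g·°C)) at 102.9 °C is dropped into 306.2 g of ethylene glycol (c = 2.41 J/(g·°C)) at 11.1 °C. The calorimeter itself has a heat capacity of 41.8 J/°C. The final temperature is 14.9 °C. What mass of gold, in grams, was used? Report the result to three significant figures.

m = 259 g

q_gained = (306.2 × 2.41 + 41.8) × (14.9 − 11.1) = 2963 J
q_lost = m × 0.13 × (102.9 − 14.9) = 11.44 m
m = 2963 / 11.44 = 259 g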